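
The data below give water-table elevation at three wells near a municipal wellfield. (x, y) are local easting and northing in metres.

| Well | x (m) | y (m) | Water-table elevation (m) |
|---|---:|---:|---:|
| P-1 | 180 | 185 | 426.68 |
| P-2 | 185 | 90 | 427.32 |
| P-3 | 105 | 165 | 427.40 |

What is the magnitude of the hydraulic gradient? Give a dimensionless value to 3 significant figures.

0.0105

With h = a·x + b·y + c and P-1 as origin, the differences give:
  5·a + (-95)·b = +0.64
  (-75)·a + (-20)·b = +0.72
Eliminate b (×(-20) and ×(-95), subtract): -7225·a = 55.600 → a = ∂h/∂x = -0.007696
Back-substitute: b = ∂h/∂y = -0.007142.
|∇h| = √(-0.007696² + -0.007142²) = 0.0105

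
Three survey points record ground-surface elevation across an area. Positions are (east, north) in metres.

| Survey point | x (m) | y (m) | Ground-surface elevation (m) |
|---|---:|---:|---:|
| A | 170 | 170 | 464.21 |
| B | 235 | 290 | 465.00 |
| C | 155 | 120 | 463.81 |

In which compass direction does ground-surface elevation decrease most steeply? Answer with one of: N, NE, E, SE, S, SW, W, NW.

Differences from A: to B (Δx, Δy, Δh) = (65, 120, +0.79); to C = (-15, -50, -0.40).
Determinant of the coordinate differences = 65·(-50) − (-15)·120 = -1450.
∂z/∂x = [(+0.79)·(-50) − (-0.40)·120] / -1450 = -0.005862
∂z/∂y = [65·(-0.40) − (-15)·(+0.79)] / -1450 = +0.009759
Steepest decrease is along −∇f = (+0.005862 E, -0.009759 N) → southeast.

SE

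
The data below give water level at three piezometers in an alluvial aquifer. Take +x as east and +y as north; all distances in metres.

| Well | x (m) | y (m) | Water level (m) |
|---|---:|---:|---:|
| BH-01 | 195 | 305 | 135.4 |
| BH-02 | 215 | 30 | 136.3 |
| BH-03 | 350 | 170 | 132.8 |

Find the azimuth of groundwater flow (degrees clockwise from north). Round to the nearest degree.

077°

Three-point gradient (reference BH-01): Δ to BH-02 = (20, -275, +0.9), Δ to BH-03 = (155, -135, -2.6).
∂h/∂x = -0.02095, ∂h/∂y = -0.004796 (det = 39925).
Flow direction (−∇h) has components (+0.02095 E, +0.004796 N).
Azimuth = atan2(E, N) = atan2(+0.02095, +0.004796) = 77.1° ≈ 077°.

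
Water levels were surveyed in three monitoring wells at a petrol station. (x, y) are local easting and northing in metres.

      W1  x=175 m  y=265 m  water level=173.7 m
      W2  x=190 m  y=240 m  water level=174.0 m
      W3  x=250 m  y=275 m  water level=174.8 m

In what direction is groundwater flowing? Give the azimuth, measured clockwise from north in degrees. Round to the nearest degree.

281°

Differences from W1: to W2 (Δx, Δy, Δh) = (15, -25, +0.3); to W3 = (75, 10, +1.1).
Solve a·Δx + b·Δy = Δh: det = 15·10 − 75·(-25) = 2025.
∂h/∂x = [(+0.3)·10 − (+1.1)·(-25)] / 2025 = +0.01506
∂h/∂y = [15·(+1.1) − 75·(+0.3)] / 2025 = -0.002963
Flow direction (−∇h) has components (-0.01506 E, +0.002963 N).
Azimuth = atan2(E, N) = atan2(-0.01506, +0.002963) = 281.1° ≈ 281°.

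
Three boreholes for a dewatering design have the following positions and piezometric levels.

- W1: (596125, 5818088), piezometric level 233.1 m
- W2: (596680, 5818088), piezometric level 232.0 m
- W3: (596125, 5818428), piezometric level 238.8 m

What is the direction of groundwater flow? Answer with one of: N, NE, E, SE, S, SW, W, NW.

∂h/∂x = (232.0 − 233.1) / (596680 − 596125) = -0.001982
∂h/∂y = (238.8 − 233.1) / (5818428 − 5818088) = +0.01676
Flow = −∇h = (+0.001982 east, -0.01676 north), which points south.

S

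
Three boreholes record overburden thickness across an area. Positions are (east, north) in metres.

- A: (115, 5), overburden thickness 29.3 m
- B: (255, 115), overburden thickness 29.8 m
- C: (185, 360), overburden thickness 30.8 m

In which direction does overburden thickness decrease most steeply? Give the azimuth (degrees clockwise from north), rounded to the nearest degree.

Differences from A: to B (Δx, Δy, Δh) = (140, 110, +0.5); to C = (70, 355, +1.5).
Solve a·Δx + b·Δy = Δd: det = 140·355 − 70·110 = 42000.
∂d/∂x = [(+0.5)·355 − (+1.5)·110] / 42000 = +0.0002976
∂d/∂y = [140·(+1.5) − 70·(+0.5)] / 42000 = +0.004167
Steepest decrease is along −∇f: components (-0.0002976 E, -0.004167 N).
Azimuth = atan2(-0.0002976, -0.004167) = 184.1° ≈ 184°.

184°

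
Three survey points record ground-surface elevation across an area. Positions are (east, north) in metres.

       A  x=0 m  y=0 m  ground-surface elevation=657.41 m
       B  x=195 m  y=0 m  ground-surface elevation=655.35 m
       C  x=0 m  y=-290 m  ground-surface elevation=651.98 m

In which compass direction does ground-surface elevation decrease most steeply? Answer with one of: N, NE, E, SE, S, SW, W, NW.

∂z/∂x = (655.35 − 657.41) / (195 − 0) = -0.01056
∂z/∂y = (651.98 − 657.41) / (-290 − 0) = +0.01872
Steepest decrease is along −∇f = (+0.01056 E, -0.01872 N) → southeast.

SE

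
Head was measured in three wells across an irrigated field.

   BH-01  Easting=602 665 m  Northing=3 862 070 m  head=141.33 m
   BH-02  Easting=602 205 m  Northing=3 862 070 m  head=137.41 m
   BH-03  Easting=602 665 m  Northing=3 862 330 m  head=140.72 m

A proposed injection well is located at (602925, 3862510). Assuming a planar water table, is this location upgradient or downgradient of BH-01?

upgradient

∂h/∂x = (137.41 − 141.33) / (602205 − 602665) = +0.008522
∂h/∂y = (140.72 − 141.33) / (3862330 − 3862070) = -0.002346
Head at (602925, 3862510) = 141.33 + (+0.008522)·(260) + (-0.002346)·(440) = 142.51 m.
That is higher than the 141.33 m at BH-01, so the point is upgradient.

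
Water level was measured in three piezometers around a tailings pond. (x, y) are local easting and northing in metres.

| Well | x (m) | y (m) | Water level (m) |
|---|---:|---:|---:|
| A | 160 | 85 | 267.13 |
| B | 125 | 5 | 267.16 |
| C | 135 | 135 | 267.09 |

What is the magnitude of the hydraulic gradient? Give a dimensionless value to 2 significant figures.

0.00073

Taking A as reference: B−A = (-35, -80, +0.03); C−A = (-25, 50, -0.04).
Solve a·Δx + b·Δy = Δh: det = (-35)·50 − (-25)·(-80) = -3750.
∂h/∂x = [(+0.03)·50 − (-0.04)·(-80)] / -3750 = +0.0004533
∂h/∂y = [(-35)·(-0.04) − (-25)·(+0.03)] / -3750 = -0.0005733
|∇h| = √(0.0004533² + -0.0005733²) = 0.0007309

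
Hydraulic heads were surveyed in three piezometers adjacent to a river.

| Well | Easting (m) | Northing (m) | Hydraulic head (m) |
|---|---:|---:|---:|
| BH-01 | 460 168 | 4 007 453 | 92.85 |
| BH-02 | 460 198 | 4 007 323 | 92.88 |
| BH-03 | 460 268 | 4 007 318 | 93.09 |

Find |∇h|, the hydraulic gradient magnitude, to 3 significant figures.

0.00307

Taking BH-01 as reference: BH-02−BH-01 = (30, -130, +0.03); BH-03−BH-01 = (100, -135, +0.24).
Determinant of the coordinate differences = 30·(-135) − 100·(-130) = 8950.
∂h/∂x = [(+0.03)·(-135) − (+0.24)·(-130)] / 8950 = +0.003034
∂h/∂y = [30·(+0.24) − 100·(+0.03)] / 8950 = +0.0004693
|∇h| = √(0.003034² + 0.0004693²) = 0.00307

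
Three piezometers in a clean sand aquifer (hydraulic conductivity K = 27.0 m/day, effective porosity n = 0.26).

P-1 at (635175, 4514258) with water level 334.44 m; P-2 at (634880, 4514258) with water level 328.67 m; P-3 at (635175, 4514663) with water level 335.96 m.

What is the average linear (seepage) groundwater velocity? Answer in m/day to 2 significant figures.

∂h/∂x = (328.67 − 334.44) / (634880 − 635175) = +0.01956
∂h/∂y = (335.96 − 334.44) / (4514663 − 4514258) = +0.003753
|∇h| = √(0.01956² + 0.003753²) = 0.01992
Seepage velocity v = K·i/n = 27.0 × 0.01992 / 0.26 = 2.069 m/day.

2.1 m/day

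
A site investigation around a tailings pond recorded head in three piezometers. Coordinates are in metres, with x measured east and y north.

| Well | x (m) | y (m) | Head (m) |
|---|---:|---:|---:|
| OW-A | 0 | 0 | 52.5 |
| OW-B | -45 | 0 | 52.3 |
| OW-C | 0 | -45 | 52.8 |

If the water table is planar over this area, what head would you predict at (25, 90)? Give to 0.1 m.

52.0 m

∂h/∂x = (52.3 − 52.5) / (-45 − 0) = +0.004444
∂h/∂y = (52.8 − 52.5) / (-45 − 0) = -0.006667
h(25, 90) = 52.5 + (+0.004444)·(25) + (-0.006667)·(90) = 52.5 +0.111 -0.600 = 52.011 m.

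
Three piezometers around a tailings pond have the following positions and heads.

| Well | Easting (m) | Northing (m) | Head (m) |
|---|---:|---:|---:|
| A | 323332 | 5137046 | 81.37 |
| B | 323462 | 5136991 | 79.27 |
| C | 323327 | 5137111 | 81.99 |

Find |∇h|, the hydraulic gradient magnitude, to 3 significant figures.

With h = a·x + b·y + c and A as origin, the differences give:
  130·a + (-55)·b = -2.10
  (-5)·a + 65·b = +0.62
Eliminate b (×65 and ×(-55), subtract): 8175·a = -102.400 → a = ∂h/∂x = -0.01253
Back-substitute: b = ∂h/∂y = +0.008575.
|∇h| = √(-0.01253² + 0.008575²) = 0.01518

0.0152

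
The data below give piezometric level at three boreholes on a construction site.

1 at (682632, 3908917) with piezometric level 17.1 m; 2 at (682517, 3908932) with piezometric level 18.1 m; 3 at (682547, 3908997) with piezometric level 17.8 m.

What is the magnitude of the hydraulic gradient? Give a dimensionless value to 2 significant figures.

Taking 1 as reference: 2−1 = (-115, 15, +1.0); 3−1 = (-85, 80, +0.7).
Solve a·Δx + b·Δy = Δh: det = (-115)·80 − (-85)·15 = -7925.
∂h/∂x = [(+1.0)·80 − (+0.7)·15] / -7925 = -0.008770
∂h/∂y = [(-115)·(+0.7) − (-85)·(+1.0)] / -7925 = -0.0005678
|∇h| = √(-0.008770² + -0.0005678²) = 0.008788

0.0088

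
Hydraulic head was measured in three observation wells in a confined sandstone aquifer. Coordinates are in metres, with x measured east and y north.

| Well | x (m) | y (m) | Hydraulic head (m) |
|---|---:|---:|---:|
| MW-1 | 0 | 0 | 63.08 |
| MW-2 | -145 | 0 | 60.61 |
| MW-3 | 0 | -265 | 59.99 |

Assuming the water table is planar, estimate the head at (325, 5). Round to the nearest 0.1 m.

68.7 m

∂h/∂x = (60.61 − 63.08) / (-145 − 0) = +0.01703
∂h/∂y = (59.99 − 63.08) / (-265 − 0) = +0.01166
h(325, 5) = 63.08 + (+0.01703)·(325) + (+0.01166)·(5) = 63.08 +5.536 +0.058 = 68.675 m.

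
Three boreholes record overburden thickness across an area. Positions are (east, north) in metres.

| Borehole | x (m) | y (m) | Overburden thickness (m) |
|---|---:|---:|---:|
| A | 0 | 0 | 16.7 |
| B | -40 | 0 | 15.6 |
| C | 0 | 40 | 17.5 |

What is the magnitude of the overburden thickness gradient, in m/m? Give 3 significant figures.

0.0340 m/m

∂d/∂x = (15.6 − 16.7) / (-40 − 0) = +0.02750
∂d/∂y = (17.5 − 16.7) / (40 − 0) = +0.02000
|∇f| = √(0.02750² + 0.02000²) = 0.034 m/m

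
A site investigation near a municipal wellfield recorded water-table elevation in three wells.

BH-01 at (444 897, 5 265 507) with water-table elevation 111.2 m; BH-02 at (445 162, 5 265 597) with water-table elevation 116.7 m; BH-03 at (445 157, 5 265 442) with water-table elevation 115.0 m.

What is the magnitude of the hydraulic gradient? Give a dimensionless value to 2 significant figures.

0.020

Differences from BH-01: to BH-02 (Δx, Δy, Δh) = (265, 90, +5.5); to BH-03 = (260, -65, +3.8).
Determinant of the coordinate differences = 265·(-65) − 260·90 = -40625.
∂h/∂x = [(+5.5)·(-65) − (+3.8)·90] / -40625 = +0.01722
∂h/∂y = [265·(+3.8) − 260·(+5.5)] / -40625 = +0.01041
|∇h| = √(0.01722² + 0.01041²) = 0.02012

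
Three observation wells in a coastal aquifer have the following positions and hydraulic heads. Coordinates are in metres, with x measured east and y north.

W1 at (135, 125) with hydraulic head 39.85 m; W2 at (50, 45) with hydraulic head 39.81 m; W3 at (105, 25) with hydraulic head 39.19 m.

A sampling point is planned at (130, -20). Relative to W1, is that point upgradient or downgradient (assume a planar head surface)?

Taking W1 as reference: W2−W1 = (-85, -80, -0.04); W3−W1 = (-30, -100, -0.66).
Solve a·Δx + b·Δy = Δh: det = (-85)·(-100) − (-30)·(-80) = 6100.
∂h/∂x = [(-0.04)·(-100) − (-0.66)·(-80)] / 6100 = -0.008000
∂h/∂y = [(-85)·(-0.66) − (-30)·(-0.04)] / 6100 = +0.009000
Head at (130, -20) = 39.85 + (-0.008000)·(-5) + (+0.009000)·(-145) = 38.58 m.
That is lower than the 39.85 m at W1, so the point is downgradient.

downgradient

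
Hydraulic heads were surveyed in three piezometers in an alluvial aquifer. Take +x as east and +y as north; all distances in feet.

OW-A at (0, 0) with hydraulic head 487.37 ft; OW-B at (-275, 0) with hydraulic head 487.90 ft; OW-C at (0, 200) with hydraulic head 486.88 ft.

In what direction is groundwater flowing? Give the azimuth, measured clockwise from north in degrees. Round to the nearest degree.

∂h/∂x = (487.90 − 487.37) / (-275 − 0) = -0.001927
∂h/∂y = (486.88 − 487.37) / (200 − 0) = -0.002450
Flow direction (−∇h) has components (+0.001927 E, +0.002450 N).
Azimuth = atan2(E, N) = atan2(+0.001927, +0.002450) = 38.2° ≈ 038°.

038°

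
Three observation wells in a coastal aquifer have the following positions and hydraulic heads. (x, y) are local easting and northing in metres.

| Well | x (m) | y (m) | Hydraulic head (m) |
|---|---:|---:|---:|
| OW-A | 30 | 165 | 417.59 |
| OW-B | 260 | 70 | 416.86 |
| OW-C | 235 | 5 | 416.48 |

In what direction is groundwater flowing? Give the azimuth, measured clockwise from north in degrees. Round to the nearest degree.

174°

Differences from OW-A: to OW-B (Δx, Δy, Δh) = (230, -95, -0.73); to OW-C = (205, -160, -1.11).
Determinant of the coordinate differences = 230·(-160) − 205·(-95) = -17325.
∂h/∂x = [(-0.73)·(-160) − (-1.11)·(-95)] / -17325 = -0.0006551
∂h/∂y = [230·(-1.11) − 205·(-0.73)] / -17325 = +0.006098
Flow direction (−∇h) has components (+0.0006551 E, -0.006098 N).
Azimuth = atan2(E, N) = atan2(+0.0006551, -0.006098) = 173.9° ≈ 174°.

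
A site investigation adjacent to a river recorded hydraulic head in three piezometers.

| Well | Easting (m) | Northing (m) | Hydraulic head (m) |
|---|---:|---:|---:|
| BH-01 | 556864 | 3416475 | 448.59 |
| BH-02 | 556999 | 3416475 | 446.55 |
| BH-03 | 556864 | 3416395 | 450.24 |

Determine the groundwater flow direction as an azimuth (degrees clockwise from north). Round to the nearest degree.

036°

∂h/∂x = (446.55 − 448.59) / (556999 − 556864) = -0.01511
∂h/∂y = (450.24 − 448.59) / (3416395 − 3416475) = -0.02063
Flow direction (−∇h) has components (+0.01511 E, +0.02063 N).
Azimuth = atan2(E, N) = atan2(+0.01511, +0.02063) = 36.2° ≈ 036°.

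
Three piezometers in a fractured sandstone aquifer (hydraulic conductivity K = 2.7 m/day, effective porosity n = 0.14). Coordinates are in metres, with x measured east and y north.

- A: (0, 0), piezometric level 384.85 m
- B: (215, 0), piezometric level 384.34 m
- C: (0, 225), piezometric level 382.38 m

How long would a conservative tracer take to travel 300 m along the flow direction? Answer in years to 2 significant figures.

∂h/∂x = (384.34 − 384.85) / (215 − 0) = -0.002372
∂h/∂y = (382.38 − 384.85) / (225 − 0) = -0.01098
|∇h| = √(-0.002372² + -0.01098²) = 0.01123
Seepage velocity v = K·i/n = 2.7 × 0.01123 / 0.14 = 0.2166 m/day.
t = 300 / 0.2166 = 1385 days = 3.79 years.

3.8 years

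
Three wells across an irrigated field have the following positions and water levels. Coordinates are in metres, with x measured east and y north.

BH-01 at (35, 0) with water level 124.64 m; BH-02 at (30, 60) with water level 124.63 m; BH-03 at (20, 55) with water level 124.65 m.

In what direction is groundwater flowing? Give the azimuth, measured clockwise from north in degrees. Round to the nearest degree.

Taking BH-01 as reference: BH-02−BH-01 = (-5, 60, -0.01); BH-03−BH-01 = (-15, 55, +0.01).
Determinant of the coordinate differences = (-5)·55 − (-15)·60 = 625.
∂h/∂x = [(-0.01)·55 − (+0.01)·60] / 625 = -0.001840
∂h/∂y = [(-5)·(+0.01) − (-15)·(-0.01)] / 625 = -0.0003200
Flow direction (−∇h) has components (+0.001840 E, +0.0003200 N).
Azimuth = atan2(E, N) = atan2(+0.001840, +0.0003200) = 80.1° ≈ 080°.

080°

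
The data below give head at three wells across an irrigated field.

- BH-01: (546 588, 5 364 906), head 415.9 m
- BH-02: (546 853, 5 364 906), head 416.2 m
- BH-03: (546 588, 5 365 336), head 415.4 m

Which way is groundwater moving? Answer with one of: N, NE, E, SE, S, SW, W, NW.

∂h/∂x = (416.2 − 415.9) / (546853 − 546588) = +0.001132
∂h/∂y = (415.4 − 415.9) / (5365336 − 5364906) = -0.001163
Flow = −∇h = (-0.001132 east, +0.001163 north), which points northwest.

NW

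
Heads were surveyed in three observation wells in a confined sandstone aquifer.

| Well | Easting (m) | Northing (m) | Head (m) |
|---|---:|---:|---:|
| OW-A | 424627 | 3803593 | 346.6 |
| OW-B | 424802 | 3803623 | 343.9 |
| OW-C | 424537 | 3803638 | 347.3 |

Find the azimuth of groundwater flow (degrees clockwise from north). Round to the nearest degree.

Taking OW-A as reference: OW-B−OW-A = (175, 30, -2.7); OW-C−OW-A = (-90, 45, +0.7).
Determinant of the coordinate differences = 175·45 − (-90)·30 = 10575.
∂h/∂x = [(-2.7)·45 − (+0.7)·30] / 10575 = -0.01348
∂h/∂y = [175·(+0.7) − (-90)·(-2.7)] / 10575 = -0.01139
Flow direction (−∇h) has components (+0.01348 E, +0.01139 N).
Azimuth = atan2(E, N) = atan2(+0.01348, +0.01139) = 49.8° ≈ 050°.

050°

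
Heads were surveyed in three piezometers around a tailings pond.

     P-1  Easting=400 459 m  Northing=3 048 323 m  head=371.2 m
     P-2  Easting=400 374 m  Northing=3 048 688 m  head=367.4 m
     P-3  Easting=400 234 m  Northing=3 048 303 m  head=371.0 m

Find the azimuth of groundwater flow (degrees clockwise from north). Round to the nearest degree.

Three-point gradient (reference P-1): Δ to P-2 = (-85, 365, -3.8), Δ to P-3 = (-225, -20, -0.2).
∂h/∂x = +0.001778, ∂h/∂y = -0.009997 (det = 83825).
Flow direction (−∇h) has components (-0.001778 E, +0.009997 N).
Azimuth = atan2(E, N) = atan2(-0.001778, +0.009997) = 349.9° ≈ 350°.

350°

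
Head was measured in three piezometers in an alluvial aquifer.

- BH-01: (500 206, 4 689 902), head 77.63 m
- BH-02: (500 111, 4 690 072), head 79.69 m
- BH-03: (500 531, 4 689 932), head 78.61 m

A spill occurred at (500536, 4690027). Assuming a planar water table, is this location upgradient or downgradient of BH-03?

Three-point gradient (reference BH-01): Δ to BH-02 = (-95, 170, +2.06), Δ to BH-03 = (325, 30, +0.98).
∂h/∂x = +0.001804, ∂h/∂y = +0.01313 (det = -58100).
Head at (500536, 4690027) = 77.63 + (+0.001804)·(330) + (+0.01313)·(125) = 79.87 m.
That is higher than the 78.61 m at BH-03, so the point is upgradient.

upgradient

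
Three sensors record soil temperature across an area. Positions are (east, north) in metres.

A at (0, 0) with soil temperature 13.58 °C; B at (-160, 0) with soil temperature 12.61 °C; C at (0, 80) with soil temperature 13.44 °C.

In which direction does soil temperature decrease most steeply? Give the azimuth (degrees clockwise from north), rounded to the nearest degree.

286°

∂T/∂x = (12.61 − 13.58) / (-160 − 0) = +0.006063
∂T/∂y = (13.44 − 13.58) / (80 − 0) = -0.001750
Steepest decrease is along −∇f: components (-0.006063 E, +0.001750 N).
Azimuth = atan2(-0.006063, +0.001750) = 286.1° ≈ 286°.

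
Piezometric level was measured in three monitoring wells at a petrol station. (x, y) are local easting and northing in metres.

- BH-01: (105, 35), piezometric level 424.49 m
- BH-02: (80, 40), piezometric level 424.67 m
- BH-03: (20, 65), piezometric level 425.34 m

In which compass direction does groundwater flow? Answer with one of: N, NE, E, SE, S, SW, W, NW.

Differences from BH-01: to BH-02 (Δx, Δy, Δh) = (-25, 5, +0.18); to BH-03 = (-85, 30, +0.85).
Solve a·Δx + b·Δy = Δh: det = (-25)·30 − (-85)·5 = -325.
∂h/∂x = [(+0.18)·30 − (+0.85)·5] / -325 = -0.003538
∂h/∂y = [(-25)·(+0.85) − (-85)·(+0.18)] / -325 = +0.01831
Flow = −∇h = (+0.003538 east, -0.01831 north), which points south.

S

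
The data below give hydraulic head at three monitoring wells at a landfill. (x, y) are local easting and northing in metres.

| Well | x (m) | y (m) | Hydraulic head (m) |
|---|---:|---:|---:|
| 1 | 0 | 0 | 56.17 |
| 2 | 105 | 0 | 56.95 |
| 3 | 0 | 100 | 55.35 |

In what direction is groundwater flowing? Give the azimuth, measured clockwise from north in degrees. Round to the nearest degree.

318°

∂h/∂x = (56.95 − 56.17) / (105 − 0) = +0.007429
∂h/∂y = (55.35 − 56.17) / (100 − 0) = -0.008200
Flow direction (−∇h) has components (-0.007429 E, +0.008200 N).
Azimuth = atan2(E, N) = atan2(-0.007429, +0.008200) = 317.8° ≈ 318°.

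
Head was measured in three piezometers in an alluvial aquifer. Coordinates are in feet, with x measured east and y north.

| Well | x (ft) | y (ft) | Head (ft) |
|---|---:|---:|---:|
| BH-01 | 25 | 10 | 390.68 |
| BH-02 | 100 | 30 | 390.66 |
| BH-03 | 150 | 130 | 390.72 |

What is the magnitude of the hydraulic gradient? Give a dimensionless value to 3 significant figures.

Three-point gradient (reference BH-01): Δ to BH-02 = (75, 20, -0.02), Δ to BH-03 = (125, 120, +0.04).
∂h/∂x = -0.0004923, ∂h/∂y = +0.0008462 (det = 6500).
|∇h| = √(-0.0004923² + 0.0008462²) = 0.000979

0.000979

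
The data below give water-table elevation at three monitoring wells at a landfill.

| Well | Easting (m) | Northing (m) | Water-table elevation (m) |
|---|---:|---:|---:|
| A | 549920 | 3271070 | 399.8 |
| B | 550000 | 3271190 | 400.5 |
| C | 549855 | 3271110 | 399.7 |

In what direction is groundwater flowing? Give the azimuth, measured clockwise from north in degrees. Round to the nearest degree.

227°

Taking A as reference: B−A = (80, 120, +0.7); C−A = (-65, 40, -0.1).
Solve a·Δx + b·Δy = Δh: det = 80·40 − (-65)·120 = 11000.
∂h/∂x = [(+0.7)·40 − (-0.1)·120] / 11000 = +0.003636
∂h/∂y = [80·(-0.1) − (-65)·(+0.7)] / 11000 = +0.003409
Flow direction (−∇h) has components (-0.003636 E, -0.003409 N).
Azimuth = atan2(E, N) = atan2(-0.003636, -0.003409) = 226.8° ≈ 227°.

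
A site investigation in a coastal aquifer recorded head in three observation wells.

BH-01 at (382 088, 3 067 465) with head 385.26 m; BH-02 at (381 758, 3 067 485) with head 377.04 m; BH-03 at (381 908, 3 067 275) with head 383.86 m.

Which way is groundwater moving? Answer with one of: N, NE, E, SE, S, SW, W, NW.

NW

With h = a·x + b·y + c and BH-01 as origin, the differences give:
  (-330)·a + 20·b = -8.22
  (-180)·a + (-190)·b = -1.40
Eliminate b (×(-190) and ×20, subtract): 66300·a = 1589.800 → a = ∂h/∂x = +0.02398
Back-substitute: b = ∂h/∂y = -0.01535.
Flow = −∇h = (-0.02398 east, +0.01535 north), which points northwest.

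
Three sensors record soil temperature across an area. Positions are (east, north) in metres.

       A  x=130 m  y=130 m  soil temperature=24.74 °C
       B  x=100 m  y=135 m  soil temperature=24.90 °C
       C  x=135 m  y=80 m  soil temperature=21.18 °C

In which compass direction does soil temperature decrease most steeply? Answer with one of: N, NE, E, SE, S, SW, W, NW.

S

With T = a·x + b·y + c and A as origin, the differences give:
  (-30)·a + 5·b = +0.16
  5·a + (-50)·b = -3.56
Eliminate b (×(-50) and ×5, subtract): 1475·a = 9.800 → a = ∂T/∂x = +0.006644
Back-substitute: b = ∂T/∂y = +0.07186.
Steepest decrease is along −∇f = (-0.006644 E, -0.07186 N) → south.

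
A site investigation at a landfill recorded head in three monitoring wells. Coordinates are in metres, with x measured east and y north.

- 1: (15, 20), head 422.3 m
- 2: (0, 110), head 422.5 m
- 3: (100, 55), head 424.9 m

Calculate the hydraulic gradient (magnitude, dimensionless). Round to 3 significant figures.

With h = a·x + b·y + c and 1 as origin, the differences give:
  (-15)·a + 90·b = +0.2
  85·a + 35·b = +2.6
Eliminate b (×35 and ×90, subtract): -8175·a = -227.00 → a = ∂h/∂x = +0.02777
Back-substitute: b = ∂h/∂y = +0.006850.
|∇h| = √(0.02777² + 0.006850²) = 0.0286

0.0286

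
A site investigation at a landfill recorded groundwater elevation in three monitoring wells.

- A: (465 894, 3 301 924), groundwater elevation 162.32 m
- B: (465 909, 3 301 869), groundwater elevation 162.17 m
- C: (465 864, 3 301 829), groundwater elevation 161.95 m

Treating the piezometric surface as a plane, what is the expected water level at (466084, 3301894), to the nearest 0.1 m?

Differences from A: to B (Δx, Δy, Δh) = (15, -55, -0.15); to C = (-30, -95, -0.37).
Solve a·Δx + b·Δy = Δh: det = 15·(-95) − (-30)·(-55) = -3075.
∂h/∂x = [(-0.15)·(-95) − (-0.37)·(-55)] / -3075 = +0.001984
∂h/∂y = [15·(-0.37) − (-30)·(-0.15)] / -3075 = +0.003268
h(466084, 3301894) = 162.32 + (+0.001984)·(190) + (+0.003268)·(-30) = 162.32 +0.377 -0.098 = 162.599 m.

162.6 m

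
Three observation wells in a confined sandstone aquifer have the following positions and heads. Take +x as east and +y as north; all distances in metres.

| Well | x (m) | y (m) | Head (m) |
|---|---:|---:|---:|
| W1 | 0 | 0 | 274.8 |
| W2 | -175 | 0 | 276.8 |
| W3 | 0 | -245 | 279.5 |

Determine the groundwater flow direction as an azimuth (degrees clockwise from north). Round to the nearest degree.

∂h/∂x = (276.8 − 274.8) / (-175 − 0) = -0.01143
∂h/∂y = (279.5 − 274.8) / (-245 − 0) = -0.01918
Flow direction (−∇h) has components (+0.01143 E, +0.01918 N).
Azimuth = atan2(E, N) = atan2(+0.01143, +0.01918) = 30.8° ≈ 031°.

031°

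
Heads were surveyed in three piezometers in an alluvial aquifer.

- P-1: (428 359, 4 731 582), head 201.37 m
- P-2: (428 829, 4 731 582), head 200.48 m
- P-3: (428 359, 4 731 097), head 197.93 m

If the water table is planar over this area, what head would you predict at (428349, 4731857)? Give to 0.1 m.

∂h/∂x = (200.48 − 201.37) / (428829 − 428359) = -0.001894
∂h/∂y = (197.93 − 201.37) / (4731097 − 4731582) = +0.007093
h(428349, 4731857) = 201.37 + (-0.001894)·(-10) + (+0.007093)·(275) = 201.37 +0.019 +1.951 = 203.339 m.

203.3 m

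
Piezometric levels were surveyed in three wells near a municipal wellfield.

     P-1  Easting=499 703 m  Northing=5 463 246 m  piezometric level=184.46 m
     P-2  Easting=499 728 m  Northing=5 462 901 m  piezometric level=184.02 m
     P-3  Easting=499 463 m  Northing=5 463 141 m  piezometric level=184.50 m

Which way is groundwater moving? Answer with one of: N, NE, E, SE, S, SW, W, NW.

SE

Taking P-1 as reference: P-2−P-1 = (25, -345, -0.44); P-3−P-1 = (-240, -105, +0.04).
Solve a·Δx + b·Δy = Δh: det = 25·(-105) − (-240)·(-345) = -85425.
∂h/∂x = [(-0.44)·(-105) − (+0.04)·(-345)] / -85425 = -0.0007024
∂h/∂y = [25·(+0.04) − (-240)·(-0.44)] / -85425 = +0.001224
Flow = −∇h = (+0.0007024 east, -0.001224 north), which points southeast.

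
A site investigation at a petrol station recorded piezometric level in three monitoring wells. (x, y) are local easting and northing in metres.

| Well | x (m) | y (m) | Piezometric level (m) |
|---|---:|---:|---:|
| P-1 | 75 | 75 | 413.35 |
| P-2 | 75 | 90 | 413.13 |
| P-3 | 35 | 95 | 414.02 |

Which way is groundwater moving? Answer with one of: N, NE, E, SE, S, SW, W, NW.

Differences from P-1: to P-2 (Δx, Δy, Δh) = (0, 15, -0.22); to P-3 = (-40, 20, +0.67).
Determinant of the coordinate differences = 0·20 − (-40)·15 = 600.
∂h/∂x = [(-0.22)·20 − (+0.67)·15] / 600 = -0.02408
∂h/∂y = [0·(+0.67) − (-40)·(-0.22)] / 600 = -0.01467
Flow = −∇h = (+0.02408 east, +0.01467 north), which points northeast.

NE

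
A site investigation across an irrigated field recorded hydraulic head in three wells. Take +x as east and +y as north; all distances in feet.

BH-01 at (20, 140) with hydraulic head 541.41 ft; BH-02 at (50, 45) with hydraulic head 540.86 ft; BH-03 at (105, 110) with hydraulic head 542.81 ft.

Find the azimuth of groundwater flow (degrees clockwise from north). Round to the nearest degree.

239°

Differences from BH-01: to BH-02 (Δx, Δy, Δh) = (30, -95, -0.55); to BH-03 = (85, -30, +1.40).
Determinant of the coordinate differences = 30·(-30) − 85·(-95) = 7175.
∂h/∂x = [(-0.55)·(-30) − (+1.40)·(-95)] / 7175 = +0.02084
∂h/∂y = [30·(+1.40) − 85·(-0.55)] / 7175 = +0.01237
Flow direction (−∇h) has components (-0.02084 E, -0.01237 N).
Azimuth = atan2(E, N) = atan2(-0.02084, -0.01237) = 239.3° ≈ 239°.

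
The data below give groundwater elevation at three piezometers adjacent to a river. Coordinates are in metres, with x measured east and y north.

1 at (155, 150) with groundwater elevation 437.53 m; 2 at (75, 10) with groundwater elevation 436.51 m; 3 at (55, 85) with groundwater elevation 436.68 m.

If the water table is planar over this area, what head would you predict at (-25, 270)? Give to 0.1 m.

436.9 m

Taking 1 as reference: 2−1 = (-80, -140, -1.02); 3−1 = (-100, -65, -0.85).
Solve a·Δx + b·Δy = Δh: det = (-80)·(-65) − (-100)·(-140) = -8800.
∂h/∂x = [(-1.02)·(-65) − (-0.85)·(-140)] / -8800 = +0.005989
∂h/∂y = [(-80)·(-0.85) − (-100)·(-1.02)] / -8800 = +0.003864
h(-25, 270) = 437.53 + (+0.005989)·(-180) + (+0.003864)·(120) = 437.53 -1.078 +0.464 = 436.916 m.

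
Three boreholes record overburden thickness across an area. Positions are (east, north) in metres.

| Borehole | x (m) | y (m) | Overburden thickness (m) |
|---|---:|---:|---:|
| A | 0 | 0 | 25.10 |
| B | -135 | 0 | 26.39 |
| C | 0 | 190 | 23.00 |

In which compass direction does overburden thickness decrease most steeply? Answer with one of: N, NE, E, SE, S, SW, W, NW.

NE

∂d/∂x = (26.39 − 25.10) / (-135 − 0) = -0.009556
∂d/∂y = (23.00 − 25.10) / (190 − 0) = -0.01105
Steepest decrease is along −∇f = (+0.009556 E, +0.01105 N) → northeast.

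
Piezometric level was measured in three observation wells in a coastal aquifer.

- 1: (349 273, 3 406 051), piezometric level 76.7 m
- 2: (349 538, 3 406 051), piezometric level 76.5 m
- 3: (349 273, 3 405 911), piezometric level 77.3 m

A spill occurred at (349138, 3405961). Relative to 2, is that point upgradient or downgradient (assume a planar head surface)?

upgradient

∂h/∂x = (76.5 − 76.7) / (349538 − 349273) = -0.0007547
∂h/∂y = (77.3 − 76.7) / (3405911 − 3406051) = -0.004286
Head at (349138, 3405961) = 76.7 + (-0.0007547)·(-135) + (-0.004286)·(-90) = 77.19 m.
That is higher than the 76.5 m at 2, so the point is upgradient.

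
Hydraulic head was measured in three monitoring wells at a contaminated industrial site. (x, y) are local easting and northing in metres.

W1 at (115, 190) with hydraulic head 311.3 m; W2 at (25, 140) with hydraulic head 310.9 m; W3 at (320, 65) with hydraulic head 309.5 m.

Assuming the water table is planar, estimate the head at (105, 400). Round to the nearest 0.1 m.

With h = a·x + b·y + c and W1 as origin, the differences give:
  (-90)·a + (-50)·b = -0.4
  205·a + (-125)·b = -1.8
Eliminate b (×(-125) and ×(-50), subtract): 21500·a = -40.00 → a = ∂h/∂x = -0.001860
Back-substitute: b = ∂h/∂y = +0.01135.
h(105, 400) = 311.3 + (-0.001860)·(-10) + (+0.01135)·(210) = 311.3 +0.019 +2.383 = 313.702 m.

313.7 m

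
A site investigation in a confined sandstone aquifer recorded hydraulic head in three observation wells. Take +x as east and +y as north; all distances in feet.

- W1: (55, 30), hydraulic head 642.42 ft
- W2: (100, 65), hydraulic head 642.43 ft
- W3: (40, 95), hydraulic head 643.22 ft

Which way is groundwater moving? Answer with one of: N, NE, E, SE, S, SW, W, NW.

SE

Taking W1 as reference: W2−W1 = (45, 35, +0.01); W3−W1 = (-15, 65, +0.80).
Determinant of the coordinate differences = 45·65 − (-15)·35 = 3450.
∂h/∂x = [(+0.01)·65 − (+0.80)·35] / 3450 = -0.007928
∂h/∂y = [45·(+0.80) − (-15)·(+0.01)] / 3450 = +0.01048
Flow = −∇h = (+0.007928 east, -0.01048 north), which points southeast.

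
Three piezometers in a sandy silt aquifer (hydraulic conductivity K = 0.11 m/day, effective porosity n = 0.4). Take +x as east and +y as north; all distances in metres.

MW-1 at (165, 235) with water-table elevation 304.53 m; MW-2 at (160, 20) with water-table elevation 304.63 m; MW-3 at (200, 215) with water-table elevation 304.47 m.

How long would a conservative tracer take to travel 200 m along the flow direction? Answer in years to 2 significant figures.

1000 years

Taking MW-1 as reference: MW-2−MW-1 = (-5, -215, +0.10); MW-3−MW-1 = (35, -20, -0.06).
Determinant of the coordinate differences = (-5)·(-20) − 35·(-215) = 7625.
∂h/∂x = [(+0.10)·(-20) − (-0.06)·(-215)] / 7625 = -0.001954
∂h/∂y = [(-5)·(-0.06) − 35·(+0.10)] / 7625 = -0.0004197
|∇h| = √(-0.001954² + -0.0004197²) = 0.001999
Seepage velocity v = K·i/n = 0.11 × 0.001999 / 0.4 = 0.0005497 m/day.
t = 200 / 0.0005497 = 3.638e+05 days = 996 years.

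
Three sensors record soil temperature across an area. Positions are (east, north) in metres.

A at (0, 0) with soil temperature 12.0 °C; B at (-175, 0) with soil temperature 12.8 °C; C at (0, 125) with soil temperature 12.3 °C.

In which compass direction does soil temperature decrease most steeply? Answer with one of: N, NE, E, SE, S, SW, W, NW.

SE

∂T/∂x = (12.8 − 12.0) / (-175 − 0) = -0.004571
∂T/∂y = (12.3 − 12.0) / (125 − 0) = +0.002400
Steepest decrease is along −∇f = (+0.004571 E, -0.002400 N) → southeast.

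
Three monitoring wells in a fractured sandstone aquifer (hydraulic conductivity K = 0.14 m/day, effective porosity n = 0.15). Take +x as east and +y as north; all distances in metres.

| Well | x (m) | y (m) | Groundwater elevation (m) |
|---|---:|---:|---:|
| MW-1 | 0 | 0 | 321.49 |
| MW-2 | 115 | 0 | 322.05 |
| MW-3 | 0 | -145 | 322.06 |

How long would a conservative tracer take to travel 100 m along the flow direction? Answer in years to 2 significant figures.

∂h/∂x = (322.05 − 321.49) / (115 − 0) = +0.004870
∂h/∂y = (322.06 − 321.49) / (-145 − 0) = -0.003931
|∇h| = √(0.004870² + -0.003931²) = 0.006259
Seepage velocity v = K·i/n = 0.14 × 0.006259 / 0.15 = 0.005842 m/day.
t = 100 / 0.005842 = 1.712e+04 days = 46.9 years.

47 years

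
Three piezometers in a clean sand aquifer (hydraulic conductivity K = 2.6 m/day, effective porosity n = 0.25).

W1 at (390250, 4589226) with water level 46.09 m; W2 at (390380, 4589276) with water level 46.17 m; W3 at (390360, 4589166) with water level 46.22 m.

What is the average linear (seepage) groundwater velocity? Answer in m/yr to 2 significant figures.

4.0 m/yr

Differences from W1: to W2 (Δx, Δy, Δh) = (130, 50, +0.08); to W3 = (110, -60, +0.13).
Determinant of the coordinate differences = 130·(-60) − 110·50 = -13300.
∂h/∂x = [(+0.08)·(-60) − (+0.13)·50] / -13300 = +0.0008496
∂h/∂y = [130·(+0.13) − 110·(+0.08)] / -13300 = -0.0006090
|∇h| = √(0.0008496² + -0.0006090²) = 0.001045
Seepage velocity v = K·i/n = 2.6 × 0.001045 / 0.25 = 0.01087 m/day = 3.97 m/yr.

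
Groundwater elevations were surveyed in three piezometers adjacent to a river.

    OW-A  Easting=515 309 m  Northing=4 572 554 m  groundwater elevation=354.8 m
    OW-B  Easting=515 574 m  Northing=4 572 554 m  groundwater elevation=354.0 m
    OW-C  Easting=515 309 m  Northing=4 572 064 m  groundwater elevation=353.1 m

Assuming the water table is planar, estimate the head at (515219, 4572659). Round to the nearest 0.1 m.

355.4 m

∂h/∂x = (354.0 − 354.8) / (515574 − 515309) = -0.003019
∂h/∂y = (353.1 − 354.8) / (4572064 − 4572554) = +0.003469
h(515219, 4572659) = 354.8 + (-0.003019)·(-90) + (+0.003469)·(105) = 354.8 +0.272 +0.364 = 355.436 m.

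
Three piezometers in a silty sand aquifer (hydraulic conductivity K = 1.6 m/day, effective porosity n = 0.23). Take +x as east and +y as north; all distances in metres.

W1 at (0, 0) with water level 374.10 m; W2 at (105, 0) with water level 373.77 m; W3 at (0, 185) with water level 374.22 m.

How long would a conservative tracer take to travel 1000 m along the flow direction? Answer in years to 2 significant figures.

120 years

∂h/∂x = (373.77 − 374.10) / (105 − 0) = -0.003143
∂h/∂y = (374.22 − 374.10) / (185 − 0) = +0.0006486
|∇h| = √(-0.003143² + 0.0006486²) = 0.003209
Seepage velocity v = K·i/n = 1.6 × 0.003209 / 0.23 = 0.02232 m/day.
t = 1000 / 0.02232 = 4.48e+04 days = 123 years.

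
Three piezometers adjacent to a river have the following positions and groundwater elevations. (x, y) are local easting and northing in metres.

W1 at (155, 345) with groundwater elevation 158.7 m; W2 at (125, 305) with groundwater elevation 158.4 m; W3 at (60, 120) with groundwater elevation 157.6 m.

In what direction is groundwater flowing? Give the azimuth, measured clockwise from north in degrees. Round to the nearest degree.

259°

Three-point gradient (reference W1): Δ to W2 = (-30, -40, -0.3), Δ to W3 = (-95, -225, -1.1).
∂h/∂x = +0.007966, ∂h/∂y = +0.001525 (det = 2950).
Flow direction (−∇h) has components (-0.007966 E, -0.001525 N).
Azimuth = atan2(E, N) = atan2(-0.007966, -0.001525) = 259.2° ≈ 259°.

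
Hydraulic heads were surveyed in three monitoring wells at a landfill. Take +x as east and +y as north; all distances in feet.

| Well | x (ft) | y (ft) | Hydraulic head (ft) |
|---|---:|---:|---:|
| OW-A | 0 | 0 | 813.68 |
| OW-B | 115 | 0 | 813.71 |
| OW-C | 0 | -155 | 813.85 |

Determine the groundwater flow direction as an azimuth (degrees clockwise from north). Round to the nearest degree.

∂h/∂x = (813.71 − 813.68) / (115 − 0) = +0.0002609
∂h/∂y = (813.85 − 813.68) / (-155 − 0) = -0.001097
Flow direction (−∇h) has components (-0.0002609 E, +0.001097 N).
Azimuth = atan2(E, N) = atan2(-0.0002609, +0.001097) = 346.6° ≈ 347°.

347°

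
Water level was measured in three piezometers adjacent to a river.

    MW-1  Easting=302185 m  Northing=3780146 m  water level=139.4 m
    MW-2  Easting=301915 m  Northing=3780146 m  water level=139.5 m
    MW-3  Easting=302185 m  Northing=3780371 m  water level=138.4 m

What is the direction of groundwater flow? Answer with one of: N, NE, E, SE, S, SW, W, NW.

N

∂h/∂x = (139.5 − 139.4) / (301915 − 302185) = -0.0003704
∂h/∂y = (138.4 − 139.4) / (3780371 − 3780146) = -0.004444
Flow = −∇h = (+0.0003704 east, +0.004444 north), which points north.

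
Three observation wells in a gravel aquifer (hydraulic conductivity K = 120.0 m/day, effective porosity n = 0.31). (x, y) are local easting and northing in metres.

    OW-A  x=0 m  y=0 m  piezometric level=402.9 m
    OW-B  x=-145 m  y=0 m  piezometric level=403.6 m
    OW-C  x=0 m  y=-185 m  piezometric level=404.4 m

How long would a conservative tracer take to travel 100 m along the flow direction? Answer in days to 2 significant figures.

∂h/∂x = (403.6 − 402.9) / (-145 − 0) = -0.004828
∂h/∂y = (404.4 − 402.9) / (-185 − 0) = -0.008108
|∇h| = √(-0.004828² + -0.008108²) = 0.009437
Seepage velocity v = K·i/n = 120.0 × 0.009437 / 0.31 = 3.653 m/day.
t = 100 / 3.653 = 27.37 days.

27 days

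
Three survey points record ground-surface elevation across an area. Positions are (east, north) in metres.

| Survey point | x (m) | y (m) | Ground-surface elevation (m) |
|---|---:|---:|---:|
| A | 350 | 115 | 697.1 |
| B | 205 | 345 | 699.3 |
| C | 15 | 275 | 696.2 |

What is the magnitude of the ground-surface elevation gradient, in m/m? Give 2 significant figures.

Taking A as reference: B−A = (-145, 230, +2.2); C−A = (-335, 160, -0.9).
Determinant of the coordinate differences = (-145)·160 − (-335)·230 = 53850.
∂z/∂x = [(+2.2)·160 − (-0.9)·230] / 53850 = +0.01038
∂z/∂y = [(-145)·(-0.9) − (-335)·(+2.2)] / 53850 = +0.01611
|∇f| = √(0.01038² + 0.01611²) = 0.01916 m/m

0.019 m/m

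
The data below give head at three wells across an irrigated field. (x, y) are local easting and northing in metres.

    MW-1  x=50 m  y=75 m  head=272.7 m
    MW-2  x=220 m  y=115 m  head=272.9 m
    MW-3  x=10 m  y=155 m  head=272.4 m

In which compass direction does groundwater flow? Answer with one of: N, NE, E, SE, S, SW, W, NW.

NW

Differences from MW-1: to MW-2 (Δx, Δy, Δh) = (170, 40, +0.2); to MW-3 = (-40, 80, -0.3).
Determinant of the coordinate differences = 170·80 − (-40)·40 = 15200.
∂h/∂x = [(+0.2)·80 − (-0.3)·40] / 15200 = +0.001842
∂h/∂y = [170·(-0.3) − (-40)·(+0.2)] / 15200 = -0.002829
Flow = −∇h = (-0.001842 east, +0.002829 north), which points northwest.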